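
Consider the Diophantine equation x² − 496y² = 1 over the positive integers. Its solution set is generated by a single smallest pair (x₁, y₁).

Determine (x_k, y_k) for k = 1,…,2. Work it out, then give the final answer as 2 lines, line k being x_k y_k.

√496 → a₀=22, period (3,1,2,4,1,…,1,3,44); ℓ=16 even so k=15
step 0: (22, 1)  from 22·(1,0) + (0,1)
step 1: (67, 3)  from 3·(22,1) + (1,0)
…
step 3: (245, 11)  from 2·(89,4) + (67,3)
step 4: (1069, 48)  from 4·(245,11) + (89,4)
…
step 9: (35166, 1579)  from 2·(14543,653) + (6080,273)
…
step 14: (1252502, 56239)  from 1·(863293,38763) + (389209,17476)
step 15: (4620799, 207480)  from 3·(1252502,56239) + (863293,38763)
fundamental: x₁=4620799, y₁=207480  (since 21351783398401 − 496·43047950400 = 1)
k=2:  x_2 = 4620799·4620799+496·207480·207480 = 42703566796801,  y_2 = 4620799·207480+207480·4620799 = 1917446753040

4620799 207480
42703566796801 1917446753040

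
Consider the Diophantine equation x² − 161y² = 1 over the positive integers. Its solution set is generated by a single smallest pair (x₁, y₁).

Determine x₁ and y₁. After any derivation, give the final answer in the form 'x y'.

11775 928

d=161: √d = [12; 1,2,4,1,2,1,4,2,1,24] (ℓ=10, even), read p_9/q_9
a_0=12:  p_0=12·1+0=12,  q_0=12·0+1=1
a_1=1:  p_1=1·12+1=13,  q_1=1·1+0=1
a_2=2:  p_2=2·13+12=38,  q_2=2·1+1=3
a_3=4:  p_3=4·38+13=165,  q_3=4·3+1=13
…
a_5=2:  p_5=2·203+165=571,  q_5=2·16+13=45
…
a_8=2:  p_8=2·3667+774=8108,  q_8=2·289+61=639
a_9=1:  p_9=1·8108+3667=11775,  q_9=1·639+289=928
(x₁, y₁) = (11775, 928);  11775² − 161·928² = 1 ✓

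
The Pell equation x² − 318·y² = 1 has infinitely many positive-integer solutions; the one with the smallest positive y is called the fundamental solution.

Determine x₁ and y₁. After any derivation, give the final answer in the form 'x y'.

107 6

√318 → a₀=17, period (1,4,1,34); ℓ=4 even so k=3
a_0=17:  p_0=17·1+0=17,  q_0=17·0+1=1
a_1=1:  p_1=1·17+1=18,  q_1=1·1+0=1
a_2=4:  p_2=4·18+17=89,  q_2=4·1+1=5
a_3=1:  p_3=1·89+18=107,  q_3=1·5+1=6
fundamental: x₁=107, y₁=6  (since 11449 − 318·36 = 1)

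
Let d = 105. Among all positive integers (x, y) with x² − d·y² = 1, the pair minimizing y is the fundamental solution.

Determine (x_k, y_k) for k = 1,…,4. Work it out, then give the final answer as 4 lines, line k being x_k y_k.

41 4
3361 328
275561 26892
22592641 2204816

d=105: √d = [10; 4,20] (ℓ=2, even), read p_1/q_1
step 0: (10, 1)  from 10·(1,0) + (0,1)
step 1: (41, 4)  from 4·(10,1) + (1,0)
(x₁, y₁) = (41, 4);  41² − 105·4² = 1 ✓
(x_2, y_2) = (41·41 + 105·4·4, 41·4 + 4·41) = (3361, 328)
(x_3, y_3) = (41·3361 + 105·4·328, 41·328 + 4·3361) = (275561, 26892)
(x_4, y_4) = (41·275561 + 105·4·26892, 41·26892 + 4·275561) = (22592641, 2204816)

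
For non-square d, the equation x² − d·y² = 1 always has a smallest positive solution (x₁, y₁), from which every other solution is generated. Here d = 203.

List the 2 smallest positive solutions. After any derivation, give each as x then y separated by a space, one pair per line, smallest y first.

57 4
6497 456

d=203: √d = [14; 4,28] (ℓ=2, even), read p_1/q_1
step 0: (14, 1)  from 14·(1,0) + (0,1)
step 1: (57, 4)  from 4·(14,1) + (1,0)
(x₁, y₁) = (57, 4);  57² − 203·4² = 1 ✓
(x_2, y_2) = (57·57 + 203·4·4, 57·4 + 4·57) = (6497, 456)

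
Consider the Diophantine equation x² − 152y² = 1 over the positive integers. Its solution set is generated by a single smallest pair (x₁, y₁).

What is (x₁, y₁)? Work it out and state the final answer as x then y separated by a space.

d=152: √d = [12; 3,24] (ℓ=2, even), read p_1/q_1
k=0  a_k=12  p_k/q_k = 12/1
k=1  a_k=3  p_k/q_k = 37/3
fundamental: x₁=37, y₁=3  (since 1369 − 152·9 = 1)

37 3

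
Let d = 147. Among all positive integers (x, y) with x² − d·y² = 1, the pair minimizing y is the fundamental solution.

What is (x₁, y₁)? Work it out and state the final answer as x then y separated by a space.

√147 → a₀=12, period (8,24); ℓ=2 even so k=1
step 0: (12, 1)  from 12·(1,0) + (0,1)
step 1: (97, 8)  from 8·(12,1) + (1,0)
→ (97, 8).  Check: 97²=9409, 147·8²=9408, difference 1.

97 8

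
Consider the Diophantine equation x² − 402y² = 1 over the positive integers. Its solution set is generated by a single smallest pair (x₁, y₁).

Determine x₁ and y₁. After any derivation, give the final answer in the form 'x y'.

[20; 20,40] for √402; ℓ=2 ⇒ convergent index 1
step 0: (20, 1)  from 20·(1,0) + (0,1)
step 1: (401, 20)  from 20·(20,1) + (1,0)
fundamental: x₁=401, y₁=20  (since 160801 − 402·400 = 1)

401 20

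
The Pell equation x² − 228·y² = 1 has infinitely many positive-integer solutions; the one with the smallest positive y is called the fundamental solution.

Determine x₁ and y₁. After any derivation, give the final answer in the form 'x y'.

√228 = [15; 10,30, …], period ℓ=2 (even) → k=1
step 0: (15, 1)  from 15·(1,0) + (0,1)
step 1: (151, 10)  from 10·(15,1) + (1,0)
fundamental: x₁=151, y₁=10  (since 22801 − 228·100 = 1)

151 10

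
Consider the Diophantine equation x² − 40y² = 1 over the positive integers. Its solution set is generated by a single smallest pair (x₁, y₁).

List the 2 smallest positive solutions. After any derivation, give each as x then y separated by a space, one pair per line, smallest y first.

19 3
721 114

√40 → a₀=6, period (3,12); ℓ=2 even so k=1
i=0: a=6 ⇒ p=6, q=1
i=1: a=3 ⇒ p=19, q=3
fundamental: x₁=19, y₁=3  (since 361 − 40·9 = 1)
n=2: (19,3)∘(19,3) = (19·19+40·3·3, 19·3+3·19) = (721,114)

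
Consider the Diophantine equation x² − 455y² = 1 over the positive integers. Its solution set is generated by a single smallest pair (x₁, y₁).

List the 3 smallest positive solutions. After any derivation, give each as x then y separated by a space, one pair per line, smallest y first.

64 3
8191 384
1048384 49149

√455 = [21; 3,42, …], period ℓ=2 (even) → k=1
step 0: (21, 1)  from 21·(1,0) + (0,1)
step 1: (64, 3)  from 3·(21,1) + (1,0)
(x₁, y₁) = (64, 3);  64² − 455·3² = 1 ✓
k=2:  x_2 = 64·64+455·3·3 = 8191,  y_2 = 64·3+3·64 = 384
k=3:  x_3 = 64·8191+455·3·384 = 1048384,  y_3 = 64·384+3·8191 = 49149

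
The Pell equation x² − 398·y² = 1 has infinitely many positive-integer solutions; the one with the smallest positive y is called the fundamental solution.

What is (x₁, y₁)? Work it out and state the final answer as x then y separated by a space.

[19; 1,18,1,38] for √398; ℓ=4 ⇒ convergent index 3
i=0: a=19 ⇒ p=19, q=1
i=1: a=1 ⇒ p=20, q=1
i=2: a=18 ⇒ p=379, q=19
i=3: a=1 ⇒ p=399, q=20
→ (399, 20).  Check: 399²=159201, 398·20²=159200, difference 1.

399 20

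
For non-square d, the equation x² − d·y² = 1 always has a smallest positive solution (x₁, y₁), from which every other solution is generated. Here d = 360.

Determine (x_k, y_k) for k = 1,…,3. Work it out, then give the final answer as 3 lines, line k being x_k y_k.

19 1
721 38
27379 1443

[18; 1,36] for √360; ℓ=2 ⇒ convergent index 1
i=0: a=18 ⇒ p=18, q=1
i=1: a=1 ⇒ p=19, q=1
fundamental: x₁=19, y₁=1  (since 361 − 360·1 = 1)
k=2:  x_2 = 19·19+360·1·1 = 721,  y_2 = 19·1+1·19 = 38
k=3:  x_3 = 19·721+360·1·38 = 27379,  y_3 = 19·38+1·721 = 1443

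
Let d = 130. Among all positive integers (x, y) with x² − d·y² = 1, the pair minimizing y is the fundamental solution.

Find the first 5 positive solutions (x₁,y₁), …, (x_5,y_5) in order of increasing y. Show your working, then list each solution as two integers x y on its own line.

√130 → a₀=11, period (2,2,22); ℓ=3 odd so k=5
step 0: (11, 1)  from 11·(1,0) + (0,1)
…
step 2: (57, 5)  from 2·(23,2) + (11,1)
step 3: (1277, 112)  from 22·(57,5) + (23,2)
step 4: (2611, 229)  from 2·(1277,112) + (57,5)
step 5: (6499, 570)  from 2·(2611,229) + (1277,112)
fundamental: x₁=6499, y₁=570  (since 42237001 − 130·324900 = 1)
(6499+570√130)^2 = 84474001 + 7408860√130
(6499+570√130)^3 = 1097993058499 + 96300361710√130
(6499+570√130)^4 = 14271713689896001 + 1251712094097720√130
(6499+570√130)^5 = 185503733443275162499 + 16269753702781802850√130

6499 570
84474001 7408860
1097993058499 96300361710
14271713689896001 1251712094097720
185503733443275162499 16269753702781802850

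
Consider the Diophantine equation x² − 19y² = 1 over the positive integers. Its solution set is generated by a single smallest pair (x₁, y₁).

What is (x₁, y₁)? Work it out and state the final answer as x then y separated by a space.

d=19: √d = [4; 2,1,3,1,2,8] (ℓ=6, even), read p_5/q_5
a_0=4:  p_0=4·1+0=4,  q_0=4·0+1=1
…
a_3=3:  p_3=3·13+9=48,  q_3=3·3+2=11
a_4=1:  p_4=1·48+13=61,  q_4=1·11+3=14
a_5=2:  p_5=2·61+48=170,  q_5=2·14+11=39
fundamental: x₁=170, y₁=39  (since 28900 − 19·1521 = 1)

170 39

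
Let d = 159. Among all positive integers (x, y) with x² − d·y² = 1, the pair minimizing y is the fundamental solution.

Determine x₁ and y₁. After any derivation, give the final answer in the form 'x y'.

√159 = [12; 1,1,1,1,3,1,1,1,1,24, …], period ℓ=10 (even) → k=9
i=0: a=12 ⇒ p=12, q=1
i=1: a=1 ⇒ p=13, q=1
i=2: a=1 ⇒ p=25, q=2
…
i=7: a=1 ⇒ p=517, q=41
i=8: a=1 ⇒ p=807, q=64
i=9: a=1 ⇒ p=1324, q=105
fundamental: x₁=1324, y₁=105  (since 1752976 − 159·11025 = 1)

1324 105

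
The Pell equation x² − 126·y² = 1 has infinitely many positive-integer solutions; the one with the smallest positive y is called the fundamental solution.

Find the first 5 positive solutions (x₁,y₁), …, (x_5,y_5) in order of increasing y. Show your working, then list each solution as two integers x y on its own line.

[11; 4,2,4,22] for √126; ℓ=4 ⇒ convergent index 3
k=0  a_k=11  p_k/q_k = 11/1
k=1  a_k=4  p_k/q_k = 45/4
k=2  a_k=2  p_k/q_k = 101/9
k=3  a_k=4  p_k/q_k = 449/40
(x₁, y₁) = (449, 40);  449² − 126·40² = 1 ✓
(449+40√126)^2 = 403201 + 35920√126
(449+40√126)^3 = 362074049 + 32256120√126
(449+40√126)^4 = 325142092801 + 28965959840√126
(449+40√126)^5 = 291977237261249 + 26011399680200√126

449 40
403201 35920
362074049 32256120
325142092801 28965959840
291977237261249 26011399680200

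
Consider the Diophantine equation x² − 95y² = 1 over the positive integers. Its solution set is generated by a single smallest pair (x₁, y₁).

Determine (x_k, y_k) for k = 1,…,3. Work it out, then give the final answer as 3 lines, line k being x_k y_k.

39 4
3041 312
237159 24332

d=95: √d = [9; 1,2,1,18] (ℓ=4, even), read p_3/q_3
a_0=9:  p_0=9·1+0=9,  q_0=9·0+1=1
a_1=1:  p_1=1·9+1=10,  q_1=1·1+0=1
a_2=2:  p_2=2·10+9=29,  q_2=2·1+1=3
a_3=1:  p_3=1·29+10=39,  q_3=1·3+1=4
fundamental: x₁=39, y₁=4  (since 1521 − 95·16 = 1)
k=2:  x_2 = 39·39+95·4·4 = 3041,  y_2 = 39·4+4·39 = 312
k=3:  x_3 = 39·3041+95·4·312 = 237159,  y_3 = 39·312+4·3041 = 24332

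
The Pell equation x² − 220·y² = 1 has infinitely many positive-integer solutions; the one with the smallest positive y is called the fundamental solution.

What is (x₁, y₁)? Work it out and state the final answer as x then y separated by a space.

89 6

[14; 1,4,1,28] for √220; ℓ=4 ⇒ convergent index 3
i=0: a=14 ⇒ p=14, q=1
i=1: a=1 ⇒ p=15, q=1
i=2: a=4 ⇒ p=74, q=5
i=3: a=1 ⇒ p=89, q=6
→ (89, 6).  Check: 89²=7921, 220·6²=7920, difference 1.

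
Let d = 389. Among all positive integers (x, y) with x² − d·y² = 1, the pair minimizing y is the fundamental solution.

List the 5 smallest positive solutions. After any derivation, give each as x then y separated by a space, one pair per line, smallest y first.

3287049 166660
21609382256801 1095639172680
142062196675667653449 7202839293837075980
933930803041091759821507201 47352171395934637886793360
6139752624410693193862375179426249 311297815269663908222998617313300

√389 = [19; 1,2,1,1,1,1,2,1,38, …], period ℓ=9 (odd) → k=17
step 0: (19, 1)  from 19·(1,0) + (0,1)
step 1: (20, 1)  from 1·(19,1) + (1,0)
step 2: (59, 3)  from 2·(20,1) + (19,1)
…
step 5: (217, 11)  from 1·(138,7) + (79,4)
step 6: (355, 18)  from 1·(217,11) + (138,7)
step 7: (927, 47)  from 2·(355,18) + (217,11)
…
step 9: (49643, 2517)  from 38·(1282,65) + (927,47)
…
step 11: (151493, 7681)  from 2·(50925,2582) + (49643,2517)
step 12: (202418, 10263)  from 1·(151493,7681) + (50925,2582)
step 13: (353911, 17944)  from 1·(202418,10263) + (151493,7681)
step 14: (556329, 28207)  from 1·(353911,17944) + (202418,10263)
…
step 16: (2376809, 120509)  from 2·(910240,46151) + (556329,28207)
step 17: (3287049, 166660)  from 1·(2376809,120509) + (910240,46151)
fundamental: x₁=3287049, y₁=166660  (since 10804691128401 − 389·27775555600 = 1)
n=2: (3287049,166660)∘(3287049,166660) = (3287049·3287049+389·166660·166660, 3287049·166660+166660·3287049) = (21609382256801,1095639172680)
n=3: (21609382256801,1095639172680)∘(3287049,166660) = (3287049·21609382256801+389·166660·1095639172680, 3287049·1095639172680+166660·21609382256801) = (142062196675667653449,7202839293837075980)
n=4: (142062196675667653449,7202839293837075980)∘(3287049,166660) = (3287049·142062196675667653449+389·166660·7202839293837075980, 3287049·7202839293837075980+166660·142062196675667653449) = (933930803041091759821507201,47352171395934637886793360)
n=5: (933930803041091759821507201,47352171395934637886793360)∘(3287049,166660) = (3287049·933930803041091759821507201+389·166660·47352171395934637886793360, 3287049·47352171395934637886793360+166660·933930803041091759821507201) = (6139752624410693193862375179426249,311297815269663908222998617313300)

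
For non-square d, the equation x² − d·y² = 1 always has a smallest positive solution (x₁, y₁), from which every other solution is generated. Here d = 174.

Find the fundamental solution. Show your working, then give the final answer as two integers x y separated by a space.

1451 110

[13; 5,4,5,26] for √174; ℓ=4 ⇒ convergent index 3
k=0  a_k=13  p_k/q_k = 13/1
k=1  a_k=5  p_k/q_k = 66/5
k=2  a_k=4  p_k/q_k = 277/21
k=3  a_k=5  p_k/q_k = 1451/110
(x₁, y₁) = (1451, 110);  1451² − 174·110² = 1 ✓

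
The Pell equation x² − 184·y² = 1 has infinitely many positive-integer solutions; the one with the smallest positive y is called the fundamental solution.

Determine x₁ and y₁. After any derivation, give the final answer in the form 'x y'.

d=184: √d = [13; 1,1,3,2,1,2,1,2,3,1,1,26] (ℓ=12, even), read p_11/q_11
step 0: (13, 1)  from 13·(1,0) + (0,1)
step 1: (14, 1)  from 1·(13,1) + (1,0)
step 2: (27, 2)  from 1·(14,1) + (13,1)
step 3: (95, 7)  from 3·(27,2) + (14,1)
step 4: (217, 16)  from 2·(95,7) + (27,2)
…
step 6: (841, 62)  from 2·(312,23) + (217,16)
step 7: (1153, 85)  from 1·(841,62) + (312,23)
…
step 9: (10594, 781)  from 3·(3147,232) + (1153,85)
step 10: (13741, 1013)  from 1·(10594,781) + (3147,232)
step 11: (24335, 1794)  from 1·(13741,1013) + (10594,781)
→ (24335, 1794).  Check: 24335²=592192225, 184·1794²=592192224, difference 1.

24335 1794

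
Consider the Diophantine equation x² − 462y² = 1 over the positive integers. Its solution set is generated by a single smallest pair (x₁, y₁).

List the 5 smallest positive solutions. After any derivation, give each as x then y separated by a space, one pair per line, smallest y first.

43 2
3697 172
317899 14790
27335617 1271768
2350545163 109357258

[21; 2,42] for √462; ℓ=2 ⇒ convergent index 1
a_0=21:  p_0=21·1+0=21,  q_0=21·0+1=1
a_1=2:  p_1=2·21+1=43,  q_1=2·1+0=2
→ (43, 2).  Check: 43²=1849, 462·2²=1848, difference 1.
k=2:  x_2 = 43·43+462·2·2 = 3697,  y_2 = 43·2+2·43 = 172
k=3:  x_3 = 43·3697+462·2·172 = 317899,  y_3 = 43·172+2·3697 = 14790
k=4:  x_4 = 43·317899+462·2·14790 = 27335617,  y_4 = 43·14790+2·317899 = 1271768
k=5:  x_5 = 43·27335617+462·2·1271768 = 2350545163,  y_5 = 43·1271768+2·27335617 = 109357258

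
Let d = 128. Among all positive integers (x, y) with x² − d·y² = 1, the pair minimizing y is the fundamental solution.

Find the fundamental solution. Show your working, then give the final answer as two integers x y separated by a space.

√128 → a₀=11, period (3,5,3,22); ℓ=4 even so k=3
step 0: (11, 1)  from 11·(1,0) + (0,1)
step 1: (34, 3)  from 3·(11,1) + (1,0)
step 2: (181, 16)  from 5·(34,3) + (11,1)
step 3: (577, 51)  from 3·(181,16) + (34,3)
(x₁, y₁) = (577, 51);  577² − 128·51² = 1 ✓

577 51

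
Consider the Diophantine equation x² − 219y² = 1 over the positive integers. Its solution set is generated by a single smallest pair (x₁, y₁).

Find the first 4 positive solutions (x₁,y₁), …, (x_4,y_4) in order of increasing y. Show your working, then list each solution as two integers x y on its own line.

√219 → a₀=14, period (1,3,1,28); ℓ=4 even so k=3
i=0: a=14 ⇒ p=14, q=1
i=1: a=1 ⇒ p=15, q=1
i=2: a=3 ⇒ p=59, q=4
i=3: a=1 ⇒ p=74, q=5
→ (74, 5).  Check: 74²=5476, 219·5²=5475, difference 1.
(x_2, y_2) = (74·74 + 219·5·5, 74·5 + 5·74) = (10951, 740)
(x_3, y_3) = (74·10951 + 219·5·740, 74·740 + 5·10951) = (1620674, 109515)
(x_4, y_4) = (74·1620674 + 219·5·109515, 74·109515 + 5·1620674) = (239848801, 16207480)

74 5
10951 740
1620674 109515
239848801 16207480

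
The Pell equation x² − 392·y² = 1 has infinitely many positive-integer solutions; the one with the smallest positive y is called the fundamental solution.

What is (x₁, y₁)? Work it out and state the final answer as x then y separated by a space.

√392 = [19; 1,3,1,38, …], period ℓ=4 (even) → k=3
i=0: a=19 ⇒ p=19, q=1
i=1: a=1 ⇒ p=20, q=1
i=2: a=3 ⇒ p=79, q=4
i=3: a=1 ⇒ p=99, q=5
(x₁, y₁) = (99, 5);  99² − 392·5² = 1 ✓

99 5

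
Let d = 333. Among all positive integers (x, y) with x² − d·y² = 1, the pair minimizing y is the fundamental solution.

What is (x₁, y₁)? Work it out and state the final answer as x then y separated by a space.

73 4

[18; 4,36] for √333; ℓ=2 ⇒ convergent index 1
i=0: a=18 ⇒ p=18, q=1
i=1: a=4 ⇒ p=73, q=4
(x₁, y₁) = (73, 4);  73² − 333·4² = 1 ✓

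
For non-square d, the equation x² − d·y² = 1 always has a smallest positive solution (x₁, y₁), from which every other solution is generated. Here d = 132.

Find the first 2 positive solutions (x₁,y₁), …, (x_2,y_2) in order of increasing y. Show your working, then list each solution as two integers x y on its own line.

23 2
1057 92

√132 = [11; 2,22, …], period ℓ=2 (even) → k=1
a_0=11:  p_0=11·1+0=11,  q_0=11·0+1=1
a_1=2:  p_1=2·11+1=23,  q_1=2·1+0=2
(x₁, y₁) = (23, 2);  23² − 132·2² = 1 ✓
(x_2, y_2) = (23·23 + 132·2·2, 23·2 + 2·23) = (1057, 92)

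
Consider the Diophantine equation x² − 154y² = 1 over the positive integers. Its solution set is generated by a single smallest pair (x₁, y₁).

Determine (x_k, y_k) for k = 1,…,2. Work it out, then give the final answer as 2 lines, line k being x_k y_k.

√154 → a₀=12, period (2,2,3,1,2,1,3,2,2,24); ℓ=10 even so k=9
k=0  a_k=12  p_k/q_k = 12/1
…
k=2  a_k=2  p_k/q_k = 62/5
k=3  a_k=3  p_k/q_k = 211/17
k=4  a_k=1  p_k/q_k = 273/22
k=5  a_k=2  p_k/q_k = 757/61
k=6  a_k=1  p_k/q_k = 1030/83
…
k=8  a_k=2  p_k/q_k = 8724/703
k=9  a_k=2  p_k/q_k = 21295/1716
→ (21295, 1716).  Check: 21295²=453477025, 154·1716²=453477024, difference 1.
(x_2, y_2) = (21295·21295 + 154·1716·1716, 21295·1716 + 1716·21295) = (906954049, 73084440)

21295 1716
906954049 73084440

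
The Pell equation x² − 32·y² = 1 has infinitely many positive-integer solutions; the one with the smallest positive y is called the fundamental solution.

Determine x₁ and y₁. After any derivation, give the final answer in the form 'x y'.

17 3

√32 → a₀=5, period (1,1,1,10); ℓ=4 even so k=3
step 0: (5, 1)  from 5·(1,0) + (0,1)
…
step 2: (11, 2)  from 1·(6,1) + (5,1)
step 3: (17, 3)  from 1·(11,2) + (6,1)
→ (17, 3).  Check: 17²=289, 32·3²=288, difference 1.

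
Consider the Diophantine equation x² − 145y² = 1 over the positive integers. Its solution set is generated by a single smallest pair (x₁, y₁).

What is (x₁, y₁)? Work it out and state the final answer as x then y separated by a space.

289 24

d=145: √d = [12; 24] (ℓ=1, odd), read p_1/q_1
i=0: a=12 ⇒ p=12, q=1
i=1: a=24 ⇒ p=289, q=24
fundamental: x₁=289, y₁=24  (since 83521 − 145·576 = 1)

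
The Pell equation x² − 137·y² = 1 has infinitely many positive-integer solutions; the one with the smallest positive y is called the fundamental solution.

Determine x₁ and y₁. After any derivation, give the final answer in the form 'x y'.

6083073 519712

√137 = [11; 1,2,2,1,1,2,2,1,22, …], period ℓ=9 (odd) → k=17
a_0=11:  p_0=11·1+0=11,  q_0=11·0+1=1
a_1=1:  p_1=1·11+1=12,  q_1=1·1+0=1
…
a_3=2:  p_3=2·35+12=82,  q_3=2·3+1=7
a_4=1:  p_4=1·82+35=117,  q_4=1·7+3=10
a_5=1:  p_5=1·117+82=199,  q_5=1·10+7=17
a_6=2:  p_6=2·199+117=515,  q_6=2·17+10=44
a_7=2:  p_7=2·515+199=1229,  q_7=2·44+17=105
a_8=1:  p_8=1·1229+515=1744,  q_8=1·105+44=149
a_9=22:  p_9=22·1744+1229=39597,  q_9=22·149+105=3383
…
a_11=2:  p_11=2·41341+39597=122279,  q_11=2·3532+3383=10447
a_12=2:  p_12=2·122279+41341=285899,  q_12=2·10447+3532=24426
a_13=1:  p_13=1·285899+122279=408178,  q_13=1·24426+10447=34873
a_14=1:  p_14=1·408178+285899=694077,  q_14=1·34873+24426=59299
a_15=2:  p_15=2·694077+408178=1796332,  q_15=2·59299+34873=153471
a_16=2:  p_16=2·1796332+694077=4286741,  q_16=2·153471+59299=366241
a_17=1:  p_17=1·4286741+1796332=6083073,  q_17=1·366241+153471=519712
fundamental: x₁=6083073, y₁=519712  (since 37003777123329 − 137·270100562944 = 1)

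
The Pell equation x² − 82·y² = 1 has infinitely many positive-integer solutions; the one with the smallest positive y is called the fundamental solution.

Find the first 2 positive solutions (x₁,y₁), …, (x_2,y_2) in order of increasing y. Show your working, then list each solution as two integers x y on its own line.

√82 → a₀=9, period (18); ℓ=1 odd so k=1
i=0: a=9 ⇒ p=9, q=1
i=1: a=18 ⇒ p=163, q=18
(x₁, y₁) = (163, 18);  163² − 82·18² = 1 ✓
(163+18√82)^2 = 53137 + 5868√82

163 18
53137 5868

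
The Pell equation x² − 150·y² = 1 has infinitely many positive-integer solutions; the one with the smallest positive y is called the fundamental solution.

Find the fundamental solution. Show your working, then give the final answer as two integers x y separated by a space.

49 4

√150 → a₀=12, period (4,24); ℓ=2 even so k=1
i=0: a=12 ⇒ p=12, q=1
i=1: a=4 ⇒ p=49, q=4
fundamental: x₁=49, y₁=4  (since 2401 − 150·16 = 1)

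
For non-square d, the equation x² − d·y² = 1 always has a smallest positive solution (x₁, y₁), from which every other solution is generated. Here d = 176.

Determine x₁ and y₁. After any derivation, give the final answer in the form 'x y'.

√176 → a₀=13, period (3,1,3,26); ℓ=4 even so k=3
i=0: a=13 ⇒ p=13, q=1
i=1: a=3 ⇒ p=40, q=3
i=2: a=1 ⇒ p=53, q=4
i=3: a=3 ⇒ p=199, q=15
(x₁, y₁) = (199, 15);  199² − 176·15² = 1 ✓

199 15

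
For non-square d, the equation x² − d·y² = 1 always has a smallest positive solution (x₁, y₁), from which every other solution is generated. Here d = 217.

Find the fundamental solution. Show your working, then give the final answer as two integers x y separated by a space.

3844063 260952

[14; 1,2,1,2,1,…,2,1,28] for √217; ℓ=16 ⇒ convergent index 15
k=0  a_k=14  p_k/q_k = 14/1
k=1  a_k=1  p_k/q_k = 15/1
k=2  a_k=2  p_k/q_k = 44/3
…
k=4  a_k=2  p_k/q_k = 162/11
k=5  a_k=1  p_k/q_k = 221/15
…
k=7  a_k=9  p_k/q_k = 3668/249
…
k=9  a_k=9  p_k/q_k = 139163/9447
k=10  a_k=1  p_k/q_k = 154218/10469
…
k=14  a_k=2  p_k/q_k = 2809702/190735
k=15  a_k=1  p_k/q_k = 3844063/260952
→ (3844063, 260952).  Check: 3844063²=14776820347969, 217·260952²=14776820347968, difference 1.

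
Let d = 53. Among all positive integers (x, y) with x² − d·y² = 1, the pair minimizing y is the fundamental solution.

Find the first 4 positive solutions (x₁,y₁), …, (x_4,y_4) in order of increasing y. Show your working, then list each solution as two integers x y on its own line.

66249 9100
8777860001 1205731800
1163048894346249 159757052027300
154101652394311440001 21167489878307463600

d=53: √d = [7; 3,1,1,3,14] (ℓ=5, odd), read p_9/q_9
k=0  a_k=7  p_k/q_k = 7/1
k=1  a_k=3  p_k/q_k = 22/3
…
k=3  a_k=1  p_k/q_k = 51/7
k=4  a_k=3  p_k/q_k = 182/25
…
k=6  a_k=3  p_k/q_k = 7979/1096
k=7  a_k=1  p_k/q_k = 10578/1453
k=8  a_k=1  p_k/q_k = 18557/2549
k=9  a_k=3  p_k/q_k = 66249/9100
fundamental: x₁=66249, y₁=9100  (since 4388930001 − 53·82810000 = 1)
n=2: (66249,9100)∘(66249,9100) = (66249·66249+53·9100·9100, 66249·9100+9100·66249) = (8777860001,1205731800)
n=3: (8777860001,1205731800)∘(66249,9100) = (66249·8777860001+53·9100·1205731800, 66249·1205731800+9100·8777860001) = (1163048894346249,159757052027300)
n=4: (1163048894346249,159757052027300)∘(66249,9100) = (66249·1163048894346249+53·9100·159757052027300, 66249·159757052027300+9100·1163048894346249) = (154101652394311440001,21167489878307463600)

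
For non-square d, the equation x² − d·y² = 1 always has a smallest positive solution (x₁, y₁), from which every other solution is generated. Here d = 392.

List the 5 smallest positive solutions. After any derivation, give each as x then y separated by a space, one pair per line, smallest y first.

99 5
19601 990
3880899 196015
768398401 38809980
152139002499 7684180025

√392 → a₀=19, period (1,3,1,38); ℓ=4 even so k=3
step 0: (19, 1)  from 19·(1,0) + (0,1)
step 1: (20, 1)  from 1·(19,1) + (1,0)
step 2: (79, 4)  from 3·(20,1) + (19,1)
step 3: (99, 5)  from 1·(79,4) + (20,1)
→ (99, 5).  Check: 99²=9801, 392·5²=9800, difference 1.
n=2: (99,5)∘(99,5) = (99·99+392·5·5, 99·5+5·99) = (19601,990)
n=3: (19601,990)∘(99,5) = (99·19601+392·5·990, 99·990+5·19601) = (3880899,196015)
n=4: (3880899,196015)∘(99,5) = (99·3880899+392·5·196015, 99·196015+5·3880899) = (768398401,38809980)
n=5: (768398401,38809980)∘(99,5) = (99·768398401+392·5·38809980, 99·38809980+5·768398401) = (152139002499,7684180025)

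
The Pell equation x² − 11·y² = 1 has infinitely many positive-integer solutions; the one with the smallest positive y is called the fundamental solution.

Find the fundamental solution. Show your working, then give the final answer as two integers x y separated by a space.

10 3

[3; 3,6] for √11; ℓ=2 ⇒ convergent index 1
step 0: (3, 1)  from 3·(1,0) + (0,1)
step 1: (10, 3)  from 3·(3,1) + (1,0)
fundamental: x₁=10, y₁=3  (since 100 − 11·9 = 1)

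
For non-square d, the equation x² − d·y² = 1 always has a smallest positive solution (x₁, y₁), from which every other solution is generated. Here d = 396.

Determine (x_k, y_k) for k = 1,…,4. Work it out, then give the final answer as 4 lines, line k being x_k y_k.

199 10
79201 3980
31521799 1584030
12545596801 630439960

√396 = [19; 1,8,1,38, …], period ℓ=4 (even) → k=3
k=0  a_k=19  p_k/q_k = 19/1
k=1  a_k=1  p_k/q_k = 20/1
k=2  a_k=8  p_k/q_k = 179/9
k=3  a_k=1  p_k/q_k = 199/10
→ (199, 10).  Check: 199²=39601, 396·10²=39600, difference 1.
n=2: (199,10)∘(199,10) = (199·199+396·10·10, 199·10+10·199) = (79201,3980)
n=3: (79201,3980)∘(199,10) = (199·79201+396·10·3980, 199·3980+10·79201) = (31521799,1584030)
n=4: (31521799,1584030)∘(199,10) = (199·31521799+396·10·1584030, 199·1584030+10·31521799) = (12545596801,630439960)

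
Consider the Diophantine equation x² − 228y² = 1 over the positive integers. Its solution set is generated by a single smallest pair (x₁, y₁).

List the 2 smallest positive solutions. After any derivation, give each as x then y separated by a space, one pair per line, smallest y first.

151 10
45601 3020

√228 = [15; 10,30, …], period ℓ=2 (even) → k=1
k=0  a_k=15  p_k/q_k = 15/1
k=1  a_k=10  p_k/q_k = 151/10
fundamental: x₁=151, y₁=10  (since 22801 − 228·100 = 1)
(x_2, y_2) = (151·151 + 228·10·10, 151·10 + 10·151) = (45601, 3020)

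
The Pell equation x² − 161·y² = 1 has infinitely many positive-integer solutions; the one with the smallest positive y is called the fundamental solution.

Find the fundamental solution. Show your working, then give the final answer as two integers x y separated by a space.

11775 928

√161 = [12; 1,2,4,1,2,1,4,2,1,24, …], period ℓ=10 (even) → k=9
a_0=12:  p_0=12·1+0=12,  q_0=12·0+1=1
a_1=1:  p_1=1·12+1=13,  q_1=1·1+0=1
…
a_3=4:  p_3=4·38+13=165,  q_3=4·3+1=13
a_4=1:  p_4=1·165+38=203,  q_4=1·13+3=16
a_5=2:  p_5=2·203+165=571,  q_5=2·16+13=45
…
a_7=4:  p_7=4·774+571=3667,  q_7=4·61+45=289
a_8=2:  p_8=2·3667+774=8108,  q_8=2·289+61=639
a_9=1:  p_9=1·8108+3667=11775,  q_9=1·639+289=928
→ (11775, 928).  Check: 11775²=138650625, 161·928²=138650624, difference 1.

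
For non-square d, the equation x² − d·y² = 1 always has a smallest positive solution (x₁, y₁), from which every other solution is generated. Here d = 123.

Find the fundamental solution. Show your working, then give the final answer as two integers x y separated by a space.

d=123: √d = [11; 11,22] (ℓ=2, even), read p_1/q_1
step 0: (11, 1)  from 11·(1,0) + (0,1)
step 1: (122, 11)  from 11·(11,1) + (1,0)
fundamental: x₁=122, y₁=11  (since 14884 − 123·121 = 1)

122 11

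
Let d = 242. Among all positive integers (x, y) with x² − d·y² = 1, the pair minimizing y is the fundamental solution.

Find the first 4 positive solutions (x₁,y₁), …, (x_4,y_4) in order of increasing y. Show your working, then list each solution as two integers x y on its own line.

19601 1260
768398401 49394520
30122754096401 1936363971780
1180872205318713601 75909340372325040

√242 = [15; 1,1,3,1,14,1,3,1,1,30, …], period ℓ=10 (even) → k=9
step 0: (15, 1)  from 15·(1,0) + (0,1)
step 1: (16, 1)  from 1·(15,1) + (1,0)
…
step 3: (109, 7)  from 3·(31,2) + (16,1)
step 4: (140, 9)  from 1·(109,7) + (31,2)
step 5: (2069, 133)  from 14·(140,9) + (109,7)
step 6: (2209, 142)  from 1·(2069,133) + (140,9)
…
step 8: (10905, 701)  from 1·(8696,559) + (2209,142)
step 9: (19601, 1260)  from 1·(10905,701) + (8696,559)
fundamental: x₁=19601, y₁=1260  (since 384199201 − 242·1587600 = 1)
n=2: (19601,1260)∘(19601,1260) = (19601·19601+242·1260·1260, 19601·1260+1260·19601) = (768398401,49394520)
n=3: (768398401,49394520)∘(19601,1260) = (19601·768398401+242·1260·49394520, 19601·49394520+1260·768398401) = (30122754096401,1936363971780)
n=4: (30122754096401,1936363971780)∘(19601,1260) = (19601·30122754096401+242·1260·1936363971780, 19601·1936363971780+1260·30122754096401) = (1180872205318713601,75909340372325040)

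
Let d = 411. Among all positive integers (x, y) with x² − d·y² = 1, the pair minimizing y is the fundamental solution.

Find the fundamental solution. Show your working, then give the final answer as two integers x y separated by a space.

49730 2453

√411 → a₀=20, period (3,1,1,1,19,1,1,1,3,40); ℓ=10 even so k=9
a_0=20:  p_0=20·1+0=20,  q_0=20·0+1=1
a_1=3:  p_1=3·20+1=61,  q_1=3·1+0=3
a_2=1:  p_2=1·61+20=81,  q_2=1·3+1=4
…
a_7=1:  p_7=1·4602+4379=8981,  q_7=1·227+216=443
a_8=1:  p_8=1·8981+4602=13583,  q_8=1·443+227=670
a_9=3:  p_9=3·13583+8981=49730,  q_9=3·670+443=2453
fundamental: x₁=49730, y₁=2453  (since 2473072900 − 411·6017209 = 1)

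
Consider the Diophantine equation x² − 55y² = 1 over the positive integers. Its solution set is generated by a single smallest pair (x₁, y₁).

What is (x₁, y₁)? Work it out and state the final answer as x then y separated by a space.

89 12

[7; 2,2,2,14] for √55; ℓ=4 ⇒ convergent index 3
step 0: (7, 1)  from 7·(1,0) + (0,1)
step 1: (15, 2)  from 2·(7,1) + (1,0)
step 2: (37, 5)  from 2·(15,2) + (7,1)
step 3: (89, 12)  from 2·(37,5) + (15,2)
(x₁, y₁) = (89, 12);  89² − 55·12² = 1 ✓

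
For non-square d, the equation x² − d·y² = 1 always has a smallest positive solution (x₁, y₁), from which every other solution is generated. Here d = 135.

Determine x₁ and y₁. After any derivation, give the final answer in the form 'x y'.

244 21

√135 → a₀=11, period (1,1,1,1,1,1,1,22); ℓ=8 even so k=7
step 0: (11, 1)  from 11·(1,0) + (0,1)
step 1: (12, 1)  from 1·(11,1) + (1,0)
step 2: (23, 2)  from 1·(12,1) + (11,1)
step 3: (35, 3)  from 1·(23,2) + (12,1)
…
step 6: (151, 13)  from 1·(93,8) + (58,5)
step 7: (244, 21)  from 1·(151,13) + (93,8)
→ (244, 21).  Check: 244²=59536, 135·21²=59535, difference 1.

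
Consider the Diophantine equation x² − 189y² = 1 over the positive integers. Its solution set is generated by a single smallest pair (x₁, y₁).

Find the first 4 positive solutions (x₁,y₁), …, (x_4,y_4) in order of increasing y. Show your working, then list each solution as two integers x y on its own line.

55 4
6049 440
665335 48396
73180801 5323120

[13; 1,2,1,26] for √189; ℓ=4 ⇒ convergent index 3
a_0=13:  p_0=13·1+0=13,  q_0=13·0+1=1
a_1=1:  p_1=1·13+1=14,  q_1=1·1+0=1
a_2=2:  p_2=2·14+13=41,  q_2=2·1+1=3
a_3=1:  p_3=1·41+14=55,  q_3=1·3+1=4
fundamental: x₁=55, y₁=4  (since 3025 − 189·16 = 1)
(x_2, y_2) = (55·55 + 189·4·4, 55·4 + 4·55) = (6049, 440)
(x_3, y_3) = (55·6049 + 189·4·440, 55·440 + 4·6049) = (665335, 48396)
(x_4, y_4) = (55·665335 + 189·4·48396, 55·48396 + 4·665335) = (73180801, 5323120)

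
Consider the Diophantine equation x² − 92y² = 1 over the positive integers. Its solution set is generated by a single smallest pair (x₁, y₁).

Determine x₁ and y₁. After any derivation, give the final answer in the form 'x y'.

d=92: √d = [9; 1,1,2,4,2,1,1,18] (ℓ=8, even), read p_7/q_7
k=0  a_k=9  p_k/q_k = 9/1
k=1  a_k=1  p_k/q_k = 10/1
…
k=3  a_k=2  p_k/q_k = 48/5
…
k=6  a_k=1  p_k/q_k = 681/71
k=7  a_k=1  p_k/q_k = 1151/120
fundamental: x₁=1151, y₁=120  (since 1324801 − 92·14400 = 1)

1151 120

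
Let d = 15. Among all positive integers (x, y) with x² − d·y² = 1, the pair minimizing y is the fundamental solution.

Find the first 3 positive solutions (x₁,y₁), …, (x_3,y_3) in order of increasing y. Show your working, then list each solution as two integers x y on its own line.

4 1
31 8
244 63

d=15: √d = [3; 1,6] (ℓ=2, even), read p_1/q_1
a_0=3:  p_0=3·1+0=3,  q_0=3·0+1=1
a_1=1:  p_1=1·3+1=4,  q_1=1·1+0=1
fundamental: x₁=4, y₁=1  (since 16 − 15·1 = 1)
n=2: (4,1)∘(4,1) = (4·4+15·1·1, 4·1+1·4) = (31,8)
n=3: (31,8)∘(4,1) = (4·31+15·1·8, 4·8+1·31) = (244,63)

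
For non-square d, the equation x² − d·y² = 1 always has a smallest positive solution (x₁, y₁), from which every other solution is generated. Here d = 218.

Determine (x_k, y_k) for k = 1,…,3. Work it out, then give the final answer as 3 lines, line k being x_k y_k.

√218 → a₀=14, period (1,3,3,1,28); ℓ=5 odd so k=9
k=0  a_k=14  p_k/q_k = 14/1
…
k=2  a_k=3  p_k/q_k = 59/4
…
k=8  a_k=3  p_k/q_k = 96370/6527
k=9  a_k=1  p_k/q_k = 126003/8534
→ (126003, 8534).  Check: 126003²=15876756009, 218·8534²=15876756008, difference 1.
(126003+8534√218)^2 = 31753512017 + 2150619204√218
(126003+8534√218)^3 = 8002075549230099 + 541968943114690√218

126003 8534
31753512017 2150619204
8002075549230099 541968943114690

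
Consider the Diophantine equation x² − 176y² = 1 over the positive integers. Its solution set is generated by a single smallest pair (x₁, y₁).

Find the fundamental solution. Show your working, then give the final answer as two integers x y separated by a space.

√176 = [13; 3,1,3,26, …], period ℓ=4 (even) → k=3
i=0: a=13 ⇒ p=13, q=1
i=1: a=3 ⇒ p=40, q=3
i=2: a=1 ⇒ p=53, q=4
i=3: a=3 ⇒ p=199, q=15
→ (199, 15).  Check: 199²=39601, 176·15²=39600, difference 1.

199 15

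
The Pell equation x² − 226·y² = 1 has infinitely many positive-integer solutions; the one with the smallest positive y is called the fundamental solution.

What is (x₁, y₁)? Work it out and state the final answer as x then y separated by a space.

451 30

√226 → a₀=15, period (30); ℓ=1 odd so k=1
k=0  a_k=15  p_k/q_k = 15/1
k=1  a_k=30  p_k/q_k = 451/30
→ (451, 30).  Check: 451²=203401, 226·30²=203400, difference 1.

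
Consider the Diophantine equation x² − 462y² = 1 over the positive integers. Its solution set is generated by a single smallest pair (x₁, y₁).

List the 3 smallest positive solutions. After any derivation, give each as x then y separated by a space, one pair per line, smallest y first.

√462 → a₀=21, period (2,42); ℓ=2 even so k=1
a_0=21:  p_0=21·1+0=21,  q_0=21·0+1=1
a_1=2:  p_1=2·21+1=43,  q_1=2·1+0=2
(x₁, y₁) = (43, 2);  43² − 462·2² = 1 ✓
(x_2, y_2) = (43·43 + 462·2·2, 43·2 + 2·43) = (3697, 172)
(x_3, y_3) = (43·3697 + 462·2·172, 43·172 + 2·3697) = (317899, 14790)

43 2
3697 172
317899 14790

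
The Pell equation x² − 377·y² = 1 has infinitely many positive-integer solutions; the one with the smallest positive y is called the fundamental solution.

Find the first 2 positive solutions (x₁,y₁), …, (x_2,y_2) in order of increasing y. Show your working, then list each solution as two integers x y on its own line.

233 12
108577 5592

√377 → a₀=19, period (2,2,2,38); ℓ=4 even so k=3
step 0: (19, 1)  from 19·(1,0) + (0,1)
step 1: (39, 2)  from 2·(19,1) + (1,0)
step 2: (97, 5)  from 2·(39,2) + (19,1)
step 3: (233, 12)  from 2·(97,5) + (39,2)
fundamental: x₁=233, y₁=12  (since 54289 − 377·144 = 1)
n=2: (233,12)∘(233,12) = (233·233+377·12·12, 233·12+12·233) = (108577,5592)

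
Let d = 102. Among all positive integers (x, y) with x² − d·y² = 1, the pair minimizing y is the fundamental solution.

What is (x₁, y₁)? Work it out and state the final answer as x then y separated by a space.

√102 = [10; 10,20, …], period ℓ=2 (even) → k=1
k=0  a_k=10  p_k/q_k = 10/1
k=1  a_k=10  p_k/q_k = 101/10
(x₁, y₁) = (101, 10);  101² − 102·10² = 1 ✓

101 10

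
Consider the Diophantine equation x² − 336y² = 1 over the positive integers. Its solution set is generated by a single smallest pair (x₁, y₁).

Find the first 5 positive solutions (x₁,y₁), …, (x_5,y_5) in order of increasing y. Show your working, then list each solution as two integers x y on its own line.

55 3
6049 330
665335 36297
73180801 3992340
8049222775 439121103

d=336: √d = [18; 3,36] (ℓ=2, even), read p_1/q_1
k=0  a_k=18  p_k/q_k = 18/1
k=1  a_k=3  p_k/q_k = 55/3
fundamental: x₁=55, y₁=3  (since 3025 − 336·9 = 1)
(55+3√336)^2 = 6049 + 330√336
(55+3√336)^3 = 665335 + 36297√336
(55+3√336)^4 = 73180801 + 3992340√336
(55+3√336)^5 = 8049222775 + 439121103√336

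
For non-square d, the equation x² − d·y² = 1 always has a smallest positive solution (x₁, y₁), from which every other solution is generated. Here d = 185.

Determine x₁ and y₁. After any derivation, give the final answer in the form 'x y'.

√185 = [13; 1,1,1,1,26, …], period ℓ=5 (odd) → k=9
i=0: a=13 ⇒ p=13, q=1
…
i=2: a=1 ⇒ p=27, q=2
i=3: a=1 ⇒ p=41, q=3
i=4: a=1 ⇒ p=68, q=5
i=5: a=26 ⇒ p=1809, q=133
i=6: a=1 ⇒ p=1877, q=138
i=7: a=1 ⇒ p=3686, q=271
i=8: a=1 ⇒ p=5563, q=409
i=9: a=1 ⇒ p=9249, q=680
→ (9249, 680).  Check: 9249²=85544001, 185·680²=85544000, difference 1.

9249 680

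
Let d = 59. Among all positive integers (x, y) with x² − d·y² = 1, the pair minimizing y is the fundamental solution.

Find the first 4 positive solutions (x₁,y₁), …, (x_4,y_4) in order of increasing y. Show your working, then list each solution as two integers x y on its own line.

√59 → a₀=7, period (1,2,7,2,1,14); ℓ=6 even so k=5
a_0=7:  p_0=7·1+0=7,  q_0=7·0+1=1
…
a_2=2:  p_2=2·8+7=23,  q_2=2·1+1=3
a_3=7:  p_3=7·23+8=169,  q_3=7·3+1=22
a_4=2:  p_4=2·169+23=361,  q_4=2·22+3=47
a_5=1:  p_5=1·361+169=530,  q_5=1·47+22=69
fundamental: x₁=530, y₁=69  (since 280900 − 59·4761 = 1)
(530+69√59)^2 = 561799 + 73140√59
(530+69√59)^3 = 595506410 + 77528331√59
(530+69√59)^4 = 631236232801 + 82179957720√59

530 69
561799 73140
595506410 77528331
631236232801 82179957720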